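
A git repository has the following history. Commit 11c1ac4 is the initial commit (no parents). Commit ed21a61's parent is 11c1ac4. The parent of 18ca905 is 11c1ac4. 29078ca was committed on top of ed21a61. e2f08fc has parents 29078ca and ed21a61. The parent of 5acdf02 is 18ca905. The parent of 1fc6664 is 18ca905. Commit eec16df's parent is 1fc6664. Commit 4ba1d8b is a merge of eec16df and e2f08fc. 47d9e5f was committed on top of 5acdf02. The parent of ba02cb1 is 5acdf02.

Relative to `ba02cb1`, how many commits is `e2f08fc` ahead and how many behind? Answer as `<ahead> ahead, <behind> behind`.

Reachable from e2f08fc: {11c1ac4, 29078ca, e2f08fc, ed21a61}.
Reachable from ba02cb1: {11c1ac4, 18ca905, 5acdf02, ba02cb1}.
Only in e2f08fc's history (ahead): {29078ca, e2f08fc, ed21a61} — 3.
Only in ba02cb1's history (behind): {18ca905, 5acdf02, ba02cb1} — 3.

3 ahead, 3 behind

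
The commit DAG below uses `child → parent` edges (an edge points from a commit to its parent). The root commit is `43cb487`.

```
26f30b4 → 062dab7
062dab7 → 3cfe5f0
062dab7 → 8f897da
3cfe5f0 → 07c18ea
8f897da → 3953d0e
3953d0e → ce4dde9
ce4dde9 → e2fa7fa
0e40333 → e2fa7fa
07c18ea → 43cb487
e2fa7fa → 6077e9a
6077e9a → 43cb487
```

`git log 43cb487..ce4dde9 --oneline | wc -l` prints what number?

Reachable from ce4dde9: {43cb487, 6077e9a, ce4dde9, e2fa7fa}.
Reachable from 43cb487: {43cb487}.
In ce4dde9's history but not 43cb487's: {6077e9a, ce4dde9, e2fa7fa} — 3 commits.

3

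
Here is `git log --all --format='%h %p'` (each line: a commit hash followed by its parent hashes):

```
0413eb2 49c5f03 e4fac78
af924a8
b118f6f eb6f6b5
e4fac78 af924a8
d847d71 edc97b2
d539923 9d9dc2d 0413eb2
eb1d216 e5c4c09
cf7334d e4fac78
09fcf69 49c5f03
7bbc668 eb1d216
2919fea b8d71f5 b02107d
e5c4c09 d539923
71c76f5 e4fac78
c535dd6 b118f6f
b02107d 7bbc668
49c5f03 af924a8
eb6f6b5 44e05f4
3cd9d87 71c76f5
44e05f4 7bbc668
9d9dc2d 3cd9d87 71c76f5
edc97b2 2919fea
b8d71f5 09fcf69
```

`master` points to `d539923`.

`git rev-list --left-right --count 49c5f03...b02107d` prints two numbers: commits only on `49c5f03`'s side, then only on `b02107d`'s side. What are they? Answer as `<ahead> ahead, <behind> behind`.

0 ahead, 10 behind

Reachable from 49c5f03: {49c5f03, af924a8}.
Reachable from b02107d: {0413eb2, 3cd9d87, 49c5f03, 71c76f5, 7bbc668, 9d9dc2d, af924a8, b02107d, d539923, e4fac78, e5c4c09, eb1d216}.
Only in 49c5f03's history (ahead): {} — 0.
Only in b02107d's history (behind): {0413eb2, 3cd9d87, 71c76f5, 7bbc668, 9d9dc2d, b02107d, d539923, e4fac78, e5c4c09, eb1d216} — 10.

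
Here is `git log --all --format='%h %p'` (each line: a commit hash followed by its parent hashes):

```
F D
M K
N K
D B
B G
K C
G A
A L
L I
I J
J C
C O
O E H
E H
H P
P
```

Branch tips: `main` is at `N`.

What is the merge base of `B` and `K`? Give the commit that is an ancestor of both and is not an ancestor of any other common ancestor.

C

Ancestors of B: {A, B, C, E, G, H, I, J, L, O, P}.
Ancestors of K: {C, E, H, K, O, P}.
Common ancestors: {C, E, H, O, P}.
Among these, C is not an ancestor of any other common ancestor — it is the merge base.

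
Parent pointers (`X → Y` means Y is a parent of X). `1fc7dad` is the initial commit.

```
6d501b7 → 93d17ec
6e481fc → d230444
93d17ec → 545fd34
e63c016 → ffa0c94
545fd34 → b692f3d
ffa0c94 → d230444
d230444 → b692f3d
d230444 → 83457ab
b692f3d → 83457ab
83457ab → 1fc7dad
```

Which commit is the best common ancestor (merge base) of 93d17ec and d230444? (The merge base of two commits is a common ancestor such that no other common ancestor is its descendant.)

Ancestors of 93d17ec: {1fc7dad, 545fd34, 83457ab, 93d17ec, b692f3d}.
Ancestors of d230444: {1fc7dad, 83457ab, b692f3d, d230444}.
Common ancestors: {1fc7dad, 83457ab, b692f3d}.
Among these, b692f3d is not an ancestor of any other common ancestor — it is the merge base.

b692f3d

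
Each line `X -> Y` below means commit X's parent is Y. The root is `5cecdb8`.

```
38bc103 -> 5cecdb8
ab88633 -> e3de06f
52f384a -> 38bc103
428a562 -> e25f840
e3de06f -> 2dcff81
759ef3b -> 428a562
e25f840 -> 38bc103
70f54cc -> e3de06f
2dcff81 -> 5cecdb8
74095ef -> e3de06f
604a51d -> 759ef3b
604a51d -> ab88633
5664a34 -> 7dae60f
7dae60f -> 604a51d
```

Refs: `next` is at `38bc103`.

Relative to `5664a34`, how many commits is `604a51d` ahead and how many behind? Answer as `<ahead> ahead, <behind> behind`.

Reachable from 604a51d: {2dcff81, 38bc103, 428a562, 5cecdb8, 604a51d, 759ef3b, ab88633, e25f840, e3de06f}.
Reachable from 5664a34: {2dcff81, 38bc103, 428a562, 5664a34, 5cecdb8, 604a51d, 759ef3b, 7dae60f, ab88633, e25f840, e3de06f}.
Only in 604a51d's history (ahead): {} — 0.
Only in 5664a34's history (behind): {5664a34, 7dae60f} — 2.

0 ahead, 2 behind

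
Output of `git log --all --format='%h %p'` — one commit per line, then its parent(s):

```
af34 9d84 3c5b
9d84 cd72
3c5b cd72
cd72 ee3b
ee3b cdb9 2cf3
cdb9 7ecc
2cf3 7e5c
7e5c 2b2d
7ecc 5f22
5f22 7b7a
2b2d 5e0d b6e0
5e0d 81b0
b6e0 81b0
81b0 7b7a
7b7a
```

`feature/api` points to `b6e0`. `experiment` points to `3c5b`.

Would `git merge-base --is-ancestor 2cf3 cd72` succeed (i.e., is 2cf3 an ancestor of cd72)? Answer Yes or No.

Ancestors of cd72 (commits reachable by following parents): {2b2d, 2cf3, 5e0d, 5f22, 7b7a, 7e5c, 7ecc, 81b0, b6e0, cd72, cdb9, ee3b}.
2cf3 is in that set, so it is an ancestor of cd72.

Yes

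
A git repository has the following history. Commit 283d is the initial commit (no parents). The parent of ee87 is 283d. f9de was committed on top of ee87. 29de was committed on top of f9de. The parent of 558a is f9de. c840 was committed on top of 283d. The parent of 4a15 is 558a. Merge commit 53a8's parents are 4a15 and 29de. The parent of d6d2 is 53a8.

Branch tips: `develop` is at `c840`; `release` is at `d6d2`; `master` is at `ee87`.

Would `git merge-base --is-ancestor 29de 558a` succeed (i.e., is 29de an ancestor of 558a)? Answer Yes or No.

Ancestors of 558a: {283d, 558a, ee87, f9de}.
29de is not in that set, so it is not an ancestor of 558a.

No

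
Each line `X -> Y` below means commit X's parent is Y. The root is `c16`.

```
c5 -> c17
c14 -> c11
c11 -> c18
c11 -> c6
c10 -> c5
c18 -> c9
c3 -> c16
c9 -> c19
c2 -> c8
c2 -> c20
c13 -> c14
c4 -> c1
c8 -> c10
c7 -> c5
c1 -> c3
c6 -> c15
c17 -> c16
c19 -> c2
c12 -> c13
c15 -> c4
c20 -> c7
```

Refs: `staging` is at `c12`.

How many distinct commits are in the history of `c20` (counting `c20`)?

5

Walking parent pointers from c20: reachable set = {c16, c17, c20, c5, c7}.
That is 5 commits.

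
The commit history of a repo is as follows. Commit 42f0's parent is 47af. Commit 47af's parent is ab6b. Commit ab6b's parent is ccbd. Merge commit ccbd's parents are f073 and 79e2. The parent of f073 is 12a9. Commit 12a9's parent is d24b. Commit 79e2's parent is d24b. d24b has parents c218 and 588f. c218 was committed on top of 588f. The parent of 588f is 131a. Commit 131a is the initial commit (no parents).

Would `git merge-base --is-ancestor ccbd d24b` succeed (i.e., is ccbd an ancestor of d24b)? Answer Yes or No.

No

Ancestors of d24b: {131a, 588f, c218, d24b}.
ccbd is not in that set, so it is not an ancestor of d24b.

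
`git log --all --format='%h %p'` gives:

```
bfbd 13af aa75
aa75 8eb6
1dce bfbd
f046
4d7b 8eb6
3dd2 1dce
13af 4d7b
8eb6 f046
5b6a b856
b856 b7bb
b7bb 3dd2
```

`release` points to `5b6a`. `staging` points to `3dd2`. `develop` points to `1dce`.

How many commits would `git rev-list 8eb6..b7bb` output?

Reachable from b7bb: {13af, 1dce, 3dd2, 4d7b, 8eb6, aa75, b7bb, bfbd, f046}.
Reachable from 8eb6: {8eb6, f046}.
In b7bb's history but not 8eb6's: {13af, 1dce, 3dd2, 4d7b, aa75, b7bb, bfbd} — 7 commits.

7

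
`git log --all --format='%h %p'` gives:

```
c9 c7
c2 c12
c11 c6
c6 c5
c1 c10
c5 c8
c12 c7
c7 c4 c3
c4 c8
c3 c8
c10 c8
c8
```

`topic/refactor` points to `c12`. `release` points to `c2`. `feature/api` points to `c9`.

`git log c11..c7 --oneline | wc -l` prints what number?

3

Reachable from c7: {c3, c4, c7, c8}.
Reachable from c11: {c11, c5, c6, c8}.
In c7's history but not c11's: {c3, c4, c7} — 3 commits.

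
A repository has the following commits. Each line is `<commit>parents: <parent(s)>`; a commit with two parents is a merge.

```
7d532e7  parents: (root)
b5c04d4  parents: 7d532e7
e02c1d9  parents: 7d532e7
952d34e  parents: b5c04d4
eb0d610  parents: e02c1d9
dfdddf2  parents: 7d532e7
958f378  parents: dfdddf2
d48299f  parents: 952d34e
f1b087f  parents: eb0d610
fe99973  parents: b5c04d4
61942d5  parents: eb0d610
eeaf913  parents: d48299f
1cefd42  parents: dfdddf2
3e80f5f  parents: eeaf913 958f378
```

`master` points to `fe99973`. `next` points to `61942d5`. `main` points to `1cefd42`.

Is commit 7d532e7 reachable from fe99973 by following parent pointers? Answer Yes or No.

Ancestors of fe99973 (commits reachable by following parents): {7d532e7, b5c04d4, fe99973}.
7d532e7 is in that set, so it is an ancestor of fe99973.

Yes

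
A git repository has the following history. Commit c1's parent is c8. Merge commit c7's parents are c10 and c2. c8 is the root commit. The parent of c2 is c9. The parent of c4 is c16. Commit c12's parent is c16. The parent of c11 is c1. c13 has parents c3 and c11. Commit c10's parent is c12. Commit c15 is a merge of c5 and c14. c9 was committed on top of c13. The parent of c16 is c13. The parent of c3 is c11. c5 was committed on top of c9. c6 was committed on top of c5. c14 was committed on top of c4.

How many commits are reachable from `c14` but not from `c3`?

4

Reachable from c14: {c1, c11, c13, c14, c16, c3, c4, c8}.
Reachable from c3: {c1, c11, c3, c8}.
In c14's history but not c3's: {c13, c14, c16, c4} — 4 commits.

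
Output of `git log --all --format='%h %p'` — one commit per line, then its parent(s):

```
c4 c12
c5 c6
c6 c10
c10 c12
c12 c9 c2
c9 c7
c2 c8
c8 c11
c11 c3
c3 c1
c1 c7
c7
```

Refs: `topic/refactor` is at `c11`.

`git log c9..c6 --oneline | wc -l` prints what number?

Reachable from c6: {c1, c10, c11, c12, c2, c3, c6, c7, c8, c9}.
Reachable from c9: {c7, c9}.
In c6's history but not c9's: {c1, c10, c11, c12, c2, c3, c6, c8} — 8 commits.

8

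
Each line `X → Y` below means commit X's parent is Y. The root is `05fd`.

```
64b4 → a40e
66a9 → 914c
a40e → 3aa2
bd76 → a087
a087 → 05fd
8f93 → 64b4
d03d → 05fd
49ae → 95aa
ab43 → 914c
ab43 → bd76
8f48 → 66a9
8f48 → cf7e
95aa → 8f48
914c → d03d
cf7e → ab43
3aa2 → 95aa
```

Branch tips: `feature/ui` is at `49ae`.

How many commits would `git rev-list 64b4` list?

Walking parent pointers from 64b4: reachable set = {05fd, 3aa2, 64b4, 66a9, 8f48, 914c, 95aa, a087, a40e, ab43, bd76, cf7e, d03d}.
That is 13 commits.

13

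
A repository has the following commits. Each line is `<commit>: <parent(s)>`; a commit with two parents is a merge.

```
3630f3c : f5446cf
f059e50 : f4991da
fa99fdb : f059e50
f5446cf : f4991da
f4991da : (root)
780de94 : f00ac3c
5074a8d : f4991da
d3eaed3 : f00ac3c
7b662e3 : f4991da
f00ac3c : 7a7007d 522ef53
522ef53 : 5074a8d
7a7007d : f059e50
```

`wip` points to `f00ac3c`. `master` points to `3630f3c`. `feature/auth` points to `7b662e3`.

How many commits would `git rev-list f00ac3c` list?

Walking parent pointers from f00ac3c: reachable set = {5074a8d, 522ef53, 7a7007d, f00ac3c, f059e50, f4991da}.
That is 6 commits.

6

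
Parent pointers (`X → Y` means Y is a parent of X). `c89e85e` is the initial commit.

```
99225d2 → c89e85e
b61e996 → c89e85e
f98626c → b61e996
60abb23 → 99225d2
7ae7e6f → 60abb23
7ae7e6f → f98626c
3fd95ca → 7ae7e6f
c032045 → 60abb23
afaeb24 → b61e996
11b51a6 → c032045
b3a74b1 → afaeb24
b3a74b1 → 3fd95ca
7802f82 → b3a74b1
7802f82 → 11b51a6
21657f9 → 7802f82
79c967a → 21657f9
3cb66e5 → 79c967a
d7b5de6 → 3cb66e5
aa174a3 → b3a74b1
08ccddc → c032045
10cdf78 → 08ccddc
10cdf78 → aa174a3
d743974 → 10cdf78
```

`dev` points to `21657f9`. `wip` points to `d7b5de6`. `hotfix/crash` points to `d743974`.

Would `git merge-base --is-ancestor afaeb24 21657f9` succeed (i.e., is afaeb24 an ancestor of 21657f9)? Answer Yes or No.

Yes

Ancestors of 21657f9 (commits reachable by following parents): {11b51a6, 21657f9, 3fd95ca, 60abb23, 7802f82, 7ae7e6f, 99225d2, afaeb24, b3a74b1, b61e996, c032045, c89e85e, f98626c}.
afaeb24 is in that set, so it is an ancestor of 21657f9.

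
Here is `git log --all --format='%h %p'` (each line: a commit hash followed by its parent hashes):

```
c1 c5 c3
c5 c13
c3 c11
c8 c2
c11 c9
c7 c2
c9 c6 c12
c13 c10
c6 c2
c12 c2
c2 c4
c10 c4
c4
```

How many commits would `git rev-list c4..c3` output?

Reachable from c3: {c11, c12, c2, c3, c4, c6, c9}.
Reachable from c4: {c4}.
In c3's history but not c4's: {c11, c12, c2, c3, c6, c9} — 6 commits.

6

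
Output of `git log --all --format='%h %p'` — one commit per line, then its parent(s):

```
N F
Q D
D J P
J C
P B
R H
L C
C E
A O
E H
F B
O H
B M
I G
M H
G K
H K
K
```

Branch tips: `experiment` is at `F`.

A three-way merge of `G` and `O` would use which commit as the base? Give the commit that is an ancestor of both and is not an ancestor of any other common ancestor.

Ancestors of G: {G, K}.
Ancestors of O: {H, K, O}.
Common ancestors: {K}.
The only common ancestor is K, so it is the merge base.

K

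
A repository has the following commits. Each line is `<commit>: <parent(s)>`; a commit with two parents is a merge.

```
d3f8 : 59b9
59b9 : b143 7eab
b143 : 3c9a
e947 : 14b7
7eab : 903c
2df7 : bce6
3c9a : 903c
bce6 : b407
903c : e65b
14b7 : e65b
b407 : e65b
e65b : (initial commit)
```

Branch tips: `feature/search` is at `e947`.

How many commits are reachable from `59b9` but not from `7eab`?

Reachable from 59b9: {3c9a, 59b9, 7eab, 903c, b143, e65b}.
Reachable from 7eab: {7eab, 903c, e65b}.
In 59b9's history but not 7eab's: {3c9a, 59b9, b143} — 3 commits.

3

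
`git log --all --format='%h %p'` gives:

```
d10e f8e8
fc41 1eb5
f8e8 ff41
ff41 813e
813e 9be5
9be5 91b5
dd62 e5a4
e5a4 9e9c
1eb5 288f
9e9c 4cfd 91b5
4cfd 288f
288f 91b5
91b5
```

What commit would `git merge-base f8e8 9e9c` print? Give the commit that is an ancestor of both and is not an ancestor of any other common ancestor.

91b5

Ancestors of f8e8: {813e, 91b5, 9be5, f8e8, ff41}.
Ancestors of 9e9c: {288f, 4cfd, 91b5, 9e9c}.
Common ancestors: {91b5}.
The only common ancestor is 91b5, so it is the merge base.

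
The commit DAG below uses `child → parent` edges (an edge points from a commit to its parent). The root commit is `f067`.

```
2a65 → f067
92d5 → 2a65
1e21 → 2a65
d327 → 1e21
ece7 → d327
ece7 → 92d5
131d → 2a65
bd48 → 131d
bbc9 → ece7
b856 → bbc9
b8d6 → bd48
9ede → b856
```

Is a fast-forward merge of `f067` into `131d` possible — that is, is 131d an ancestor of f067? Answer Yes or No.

A fast-forward from 131d to f067 is possible iff 131d is an ancestor of f067.
Ancestors of f067: {f067}.
131d is not among them, so fast-forward is not possible.

No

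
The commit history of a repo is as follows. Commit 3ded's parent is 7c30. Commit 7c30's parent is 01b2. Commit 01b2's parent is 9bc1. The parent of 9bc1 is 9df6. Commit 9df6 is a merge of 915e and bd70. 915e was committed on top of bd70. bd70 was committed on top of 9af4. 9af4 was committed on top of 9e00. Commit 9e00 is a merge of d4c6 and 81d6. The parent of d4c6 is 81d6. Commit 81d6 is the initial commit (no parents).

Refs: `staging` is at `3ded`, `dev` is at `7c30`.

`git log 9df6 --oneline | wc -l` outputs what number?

7

Walking parent pointers from 9df6: reachable set = {81d6, 915e, 9af4, 9df6, 9e00, bd70, d4c6}.
That is 7 commits.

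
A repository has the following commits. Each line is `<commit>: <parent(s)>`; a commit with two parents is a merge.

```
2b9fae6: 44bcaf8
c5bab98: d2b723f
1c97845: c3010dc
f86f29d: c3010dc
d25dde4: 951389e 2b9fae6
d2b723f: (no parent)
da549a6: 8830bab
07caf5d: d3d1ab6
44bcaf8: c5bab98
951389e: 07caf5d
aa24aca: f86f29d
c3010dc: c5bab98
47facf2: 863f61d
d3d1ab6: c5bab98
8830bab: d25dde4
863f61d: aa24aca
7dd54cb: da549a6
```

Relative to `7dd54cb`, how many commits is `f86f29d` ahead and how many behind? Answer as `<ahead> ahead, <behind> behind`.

2 ahead, 9 behind

Reachable from f86f29d: {c3010dc, c5bab98, d2b723f, f86f29d}.
Reachable from 7dd54cb: {07caf5d, 2b9fae6, 44bcaf8, 7dd54cb, 8830bab, 951389e, c5bab98, d25dde4, d2b723f, d3d1ab6, da549a6}.
Only in f86f29d's history (ahead): {c3010dc, f86f29d} — 2.
Only in 7dd54cb's history (behind): {07caf5d, 2b9fae6, 44bcaf8, 7dd54cb, 8830bab, 951389e, d25dde4, d3d1ab6, da549a6} — 9.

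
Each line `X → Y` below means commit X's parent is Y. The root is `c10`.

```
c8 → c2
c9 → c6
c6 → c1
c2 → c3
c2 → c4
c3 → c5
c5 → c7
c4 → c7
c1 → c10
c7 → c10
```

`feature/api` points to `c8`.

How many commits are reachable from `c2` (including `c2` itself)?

Walking parent pointers from c2: reachable set = {c10, c2, c3, c4, c5, c7}.
That is 6 commits.

6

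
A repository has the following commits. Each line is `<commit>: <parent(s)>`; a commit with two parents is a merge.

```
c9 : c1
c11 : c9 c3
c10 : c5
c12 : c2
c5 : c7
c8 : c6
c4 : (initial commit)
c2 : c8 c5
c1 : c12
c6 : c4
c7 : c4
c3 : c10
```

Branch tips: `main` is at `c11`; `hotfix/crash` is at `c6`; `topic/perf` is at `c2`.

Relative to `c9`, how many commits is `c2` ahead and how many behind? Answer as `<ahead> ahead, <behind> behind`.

Reachable from c2: {c2, c4, c5, c6, c7, c8}.
Reachable from c9: {c1, c12, c2, c4, c5, c6, c7, c8, c9}.
Only in c2's history (ahead): {} — 0.
Only in c9's history (behind): {c1, c12, c9} — 3.

0 ahead, 3 behind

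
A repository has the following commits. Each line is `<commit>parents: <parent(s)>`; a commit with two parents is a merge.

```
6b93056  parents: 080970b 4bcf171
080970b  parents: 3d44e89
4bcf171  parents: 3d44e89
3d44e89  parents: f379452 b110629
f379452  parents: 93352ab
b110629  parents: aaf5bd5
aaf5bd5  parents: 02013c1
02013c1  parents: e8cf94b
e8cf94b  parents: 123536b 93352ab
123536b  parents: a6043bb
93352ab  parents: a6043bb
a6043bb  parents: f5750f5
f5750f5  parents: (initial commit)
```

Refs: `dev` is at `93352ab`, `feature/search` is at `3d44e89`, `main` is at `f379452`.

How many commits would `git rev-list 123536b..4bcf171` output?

Reachable from 4bcf171: {02013c1, 123536b, 3d44e89, 4bcf171, 93352ab, a6043bb, aaf5bd5, b110629, e8cf94b, f379452, f5750f5}.
Reachable from 123536b: {123536b, a6043bb, f5750f5}.
In 4bcf171's history but not 123536b's: {02013c1, 3d44e89, 4bcf171, 93352ab, aaf5bd5, b110629, e8cf94b, f379452} — 8 commits.

8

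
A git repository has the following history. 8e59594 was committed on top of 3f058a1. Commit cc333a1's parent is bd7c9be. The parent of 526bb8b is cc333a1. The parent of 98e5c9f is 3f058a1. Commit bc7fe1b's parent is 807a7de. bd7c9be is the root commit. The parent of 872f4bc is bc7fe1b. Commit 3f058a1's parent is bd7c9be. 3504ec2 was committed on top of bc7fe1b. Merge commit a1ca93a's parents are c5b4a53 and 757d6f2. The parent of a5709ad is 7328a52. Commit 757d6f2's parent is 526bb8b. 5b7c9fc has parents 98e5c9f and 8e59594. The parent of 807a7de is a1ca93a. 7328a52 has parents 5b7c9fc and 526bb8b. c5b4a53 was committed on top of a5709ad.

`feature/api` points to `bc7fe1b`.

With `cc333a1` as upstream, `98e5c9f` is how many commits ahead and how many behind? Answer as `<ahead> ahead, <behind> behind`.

Reachable from 98e5c9f: {3f058a1, 98e5c9f, bd7c9be}.
Reachable from cc333a1: {bd7c9be, cc333a1}.
Only in 98e5c9f's history (ahead): {3f058a1, 98e5c9f} — 2.
Only in cc333a1's history (behind): {cc333a1} — 1.

2 ahead, 1 behind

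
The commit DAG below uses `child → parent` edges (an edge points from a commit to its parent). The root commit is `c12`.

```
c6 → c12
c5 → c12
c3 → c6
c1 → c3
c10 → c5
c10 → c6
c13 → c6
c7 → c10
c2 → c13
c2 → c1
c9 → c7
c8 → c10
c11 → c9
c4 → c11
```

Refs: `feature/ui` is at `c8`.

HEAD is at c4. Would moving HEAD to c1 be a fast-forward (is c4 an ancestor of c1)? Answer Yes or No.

No

A fast-forward from c4 to c1 is possible iff c4 is an ancestor of c1.
Ancestors of c1: {c1, c12, c3, c6}.
c4 is not among them, so fast-forward is not possible.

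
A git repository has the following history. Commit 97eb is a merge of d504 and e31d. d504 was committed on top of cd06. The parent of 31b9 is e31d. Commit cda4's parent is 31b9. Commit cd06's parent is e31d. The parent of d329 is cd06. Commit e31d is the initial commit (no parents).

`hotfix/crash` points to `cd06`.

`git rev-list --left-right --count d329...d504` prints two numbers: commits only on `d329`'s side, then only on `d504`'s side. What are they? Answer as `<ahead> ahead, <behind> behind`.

1 ahead, 1 behind

Reachable from d329: {cd06, d329, e31d}.
Reachable from d504: {cd06, d504, e31d}.
Only in d329's history (ahead): {d329} — 1.
Only in d504's history (behind): {d504} — 1.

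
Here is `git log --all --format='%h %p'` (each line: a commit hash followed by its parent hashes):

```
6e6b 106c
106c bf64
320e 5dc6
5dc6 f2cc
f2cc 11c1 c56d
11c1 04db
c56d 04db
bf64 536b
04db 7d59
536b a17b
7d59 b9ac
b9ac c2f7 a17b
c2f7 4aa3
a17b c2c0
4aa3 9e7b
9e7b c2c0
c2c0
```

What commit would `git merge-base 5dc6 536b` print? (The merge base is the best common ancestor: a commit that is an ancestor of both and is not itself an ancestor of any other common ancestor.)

a17b

Ancestors of 5dc6: {04db, 11c1, 4aa3, 5dc6, 7d59, 9e7b, a17b, b9ac, c2c0, c2f7, c56d, f2cc}.
Ancestors of 536b: {536b, a17b, c2c0}.
Common ancestors: {a17b, c2c0}.
Among these, a17b is not an ancestor of any other common ancestor — it is the merge base.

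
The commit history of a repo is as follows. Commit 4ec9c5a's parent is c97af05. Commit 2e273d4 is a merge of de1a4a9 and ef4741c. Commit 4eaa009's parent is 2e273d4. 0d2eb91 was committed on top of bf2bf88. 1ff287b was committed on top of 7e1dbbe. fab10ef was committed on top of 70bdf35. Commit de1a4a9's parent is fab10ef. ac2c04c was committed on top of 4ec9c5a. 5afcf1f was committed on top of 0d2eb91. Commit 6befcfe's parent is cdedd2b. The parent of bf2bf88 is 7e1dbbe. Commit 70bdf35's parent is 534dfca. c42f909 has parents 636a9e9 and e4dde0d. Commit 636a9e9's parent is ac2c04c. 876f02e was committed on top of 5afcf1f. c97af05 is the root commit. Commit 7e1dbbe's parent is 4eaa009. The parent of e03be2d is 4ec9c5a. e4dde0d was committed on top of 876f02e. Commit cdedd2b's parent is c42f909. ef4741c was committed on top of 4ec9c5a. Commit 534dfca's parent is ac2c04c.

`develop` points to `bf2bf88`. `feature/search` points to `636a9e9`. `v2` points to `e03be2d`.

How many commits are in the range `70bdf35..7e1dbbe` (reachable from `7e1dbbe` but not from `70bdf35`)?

Reachable from 7e1dbbe: {2e273d4, 4eaa009, 4ec9c5a, 534dfca, 70bdf35, 7e1dbbe, ac2c04c, c97af05, de1a4a9, ef4741c, fab10ef}.
Reachable from 70bdf35: {4ec9c5a, 534dfca, 70bdf35, ac2c04c, c97af05}.
In 7e1dbbe's history but not 70bdf35's: {2e273d4, 4eaa009, 7e1dbbe, de1a4a9, ef4741c, fab10ef} — 6 commits.

6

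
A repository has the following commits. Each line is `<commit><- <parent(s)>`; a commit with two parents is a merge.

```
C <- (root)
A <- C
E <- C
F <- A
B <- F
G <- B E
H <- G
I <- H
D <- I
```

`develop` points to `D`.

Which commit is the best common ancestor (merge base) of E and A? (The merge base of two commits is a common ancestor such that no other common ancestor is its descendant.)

C

Ancestors of E: {C, E}.
Ancestors of A: {A, C}.
Common ancestors: {C}.
The only common ancestor is C, so it is the merge base.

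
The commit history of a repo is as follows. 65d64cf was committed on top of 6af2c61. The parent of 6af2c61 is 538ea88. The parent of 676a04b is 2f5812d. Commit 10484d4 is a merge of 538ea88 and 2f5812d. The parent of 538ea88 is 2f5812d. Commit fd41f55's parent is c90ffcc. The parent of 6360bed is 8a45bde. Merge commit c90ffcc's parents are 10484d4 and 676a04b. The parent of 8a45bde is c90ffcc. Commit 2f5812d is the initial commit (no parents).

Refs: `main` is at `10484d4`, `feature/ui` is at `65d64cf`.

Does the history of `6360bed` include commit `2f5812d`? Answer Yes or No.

Yes

Ancestors of 6360bed (commits reachable by following parents): {10484d4, 2f5812d, 538ea88, 6360bed, 676a04b, 8a45bde, c90ffcc}.
2f5812d is in that set, so it is an ancestor of 6360bed.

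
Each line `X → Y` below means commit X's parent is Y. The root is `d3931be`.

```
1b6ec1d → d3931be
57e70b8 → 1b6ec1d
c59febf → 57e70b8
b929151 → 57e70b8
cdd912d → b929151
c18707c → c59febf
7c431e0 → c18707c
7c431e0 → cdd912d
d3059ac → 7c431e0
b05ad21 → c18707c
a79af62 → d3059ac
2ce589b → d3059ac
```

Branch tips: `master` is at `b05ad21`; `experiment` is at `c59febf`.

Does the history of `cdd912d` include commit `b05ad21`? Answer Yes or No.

Ancestors of cdd912d: {1b6ec1d, 57e70b8, b929151, cdd912d, d3931be}.
b05ad21 is not in that set, so it is not an ancestor of cdd912d.

No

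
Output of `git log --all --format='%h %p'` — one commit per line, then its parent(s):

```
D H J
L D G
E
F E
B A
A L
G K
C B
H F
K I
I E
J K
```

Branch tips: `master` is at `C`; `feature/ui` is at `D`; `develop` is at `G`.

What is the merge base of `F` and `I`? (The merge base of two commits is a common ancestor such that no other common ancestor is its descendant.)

E

Ancestors of F: {E, F}.
Ancestors of I: {E, I}.
Common ancestors: {E}.
The only common ancestor is E, so it is the merge base.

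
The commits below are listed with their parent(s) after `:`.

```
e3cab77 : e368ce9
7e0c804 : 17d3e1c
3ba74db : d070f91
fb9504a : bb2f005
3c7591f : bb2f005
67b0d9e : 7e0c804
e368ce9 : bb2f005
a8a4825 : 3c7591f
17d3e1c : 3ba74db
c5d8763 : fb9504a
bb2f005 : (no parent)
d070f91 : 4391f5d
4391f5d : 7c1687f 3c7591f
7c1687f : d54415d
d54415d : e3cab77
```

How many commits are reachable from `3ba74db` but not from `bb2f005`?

Reachable from 3ba74db: {3ba74db, 3c7591f, 4391f5d, 7c1687f, bb2f005, d070f91, d54415d, e368ce9, e3cab77}.
Reachable from bb2f005: {bb2f005}.
In 3ba74db's history but not bb2f005's: {3ba74db, 3c7591f, 4391f5d, 7c1687f, d070f91, d54415d, e368ce9, e3cab77} — 8 commits.

8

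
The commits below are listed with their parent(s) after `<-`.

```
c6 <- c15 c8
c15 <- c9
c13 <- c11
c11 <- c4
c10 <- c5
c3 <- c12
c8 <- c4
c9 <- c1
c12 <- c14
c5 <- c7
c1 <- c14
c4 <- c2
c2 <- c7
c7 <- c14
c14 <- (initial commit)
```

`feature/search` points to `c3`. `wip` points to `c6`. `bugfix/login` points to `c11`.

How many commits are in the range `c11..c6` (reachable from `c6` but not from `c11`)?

Reachable from c6: {c1, c14, c15, c2, c4, c6, c7, c8, c9}.
Reachable from c11: {c11, c14, c2, c4, c7}.
In c6's history but not c11's: {c1, c15, c6, c8, c9} — 5 commits.

5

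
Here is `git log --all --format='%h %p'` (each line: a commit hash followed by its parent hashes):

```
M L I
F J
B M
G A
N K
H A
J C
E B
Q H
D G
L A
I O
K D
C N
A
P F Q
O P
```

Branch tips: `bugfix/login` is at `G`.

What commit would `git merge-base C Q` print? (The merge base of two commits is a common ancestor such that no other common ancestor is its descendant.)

A

Ancestors of C: {A, C, D, G, K, N}.
Ancestors of Q: {A, H, Q}.
Common ancestors: {A}.
The only common ancestor is A, so it is the merge base.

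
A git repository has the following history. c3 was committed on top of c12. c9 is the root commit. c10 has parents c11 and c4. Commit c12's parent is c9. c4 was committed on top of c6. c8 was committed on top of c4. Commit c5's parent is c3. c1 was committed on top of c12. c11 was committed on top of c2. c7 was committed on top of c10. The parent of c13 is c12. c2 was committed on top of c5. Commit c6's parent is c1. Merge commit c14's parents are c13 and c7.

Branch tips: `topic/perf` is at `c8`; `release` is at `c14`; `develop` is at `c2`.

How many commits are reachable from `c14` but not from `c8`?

Reachable from c14: {c1, c10, c11, c12, c13, c14, c2, c3, c4, c5, c6, c7, c9}.
Reachable from c8: {c1, c12, c4, c6, c8, c9}.
In c14's history but not c8's: {c10, c11, c13, c14, c2, c3, c5, c7} — 8 commits.

8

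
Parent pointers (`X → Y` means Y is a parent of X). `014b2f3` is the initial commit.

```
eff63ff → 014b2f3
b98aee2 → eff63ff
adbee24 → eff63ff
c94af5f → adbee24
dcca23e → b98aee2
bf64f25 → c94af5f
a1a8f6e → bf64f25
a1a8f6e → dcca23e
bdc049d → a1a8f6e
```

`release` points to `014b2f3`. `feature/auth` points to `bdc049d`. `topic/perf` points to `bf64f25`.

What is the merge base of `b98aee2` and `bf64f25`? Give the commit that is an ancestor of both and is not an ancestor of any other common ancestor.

eff63ff

Ancestors of b98aee2: {014b2f3, b98aee2, eff63ff}.
Ancestors of bf64f25: {014b2f3, adbee24, bf64f25, c94af5f, eff63ff}.
Common ancestors: {014b2f3, eff63ff}.
Among these, eff63ff is not an ancestor of any other common ancestor — it is the merge base.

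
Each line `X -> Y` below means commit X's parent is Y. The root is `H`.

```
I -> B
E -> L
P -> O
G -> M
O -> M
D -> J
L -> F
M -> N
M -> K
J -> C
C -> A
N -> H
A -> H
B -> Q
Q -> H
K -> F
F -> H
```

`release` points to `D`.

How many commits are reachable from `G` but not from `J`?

Reachable from G: {F, G, H, K, M, N}.
Reachable from J: {A, C, H, J}.
In G's history but not J's: {F, G, K, M, N} — 5 commits.

5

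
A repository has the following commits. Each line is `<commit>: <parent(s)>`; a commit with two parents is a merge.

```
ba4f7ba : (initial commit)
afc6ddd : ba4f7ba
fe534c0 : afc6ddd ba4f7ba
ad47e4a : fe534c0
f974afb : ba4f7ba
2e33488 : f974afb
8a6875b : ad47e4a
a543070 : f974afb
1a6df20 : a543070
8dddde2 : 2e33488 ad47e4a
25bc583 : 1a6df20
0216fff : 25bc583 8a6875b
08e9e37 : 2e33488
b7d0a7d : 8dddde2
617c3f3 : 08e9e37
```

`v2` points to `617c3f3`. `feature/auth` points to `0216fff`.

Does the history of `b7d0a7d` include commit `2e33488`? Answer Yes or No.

Yes

Ancestors of b7d0a7d (commits reachable by following parents): {2e33488, 8dddde2, ad47e4a, afc6ddd, b7d0a7d, ba4f7ba, f974afb, fe534c0}.
2e33488 is in that set, so it is an ancestor of b7d0a7d.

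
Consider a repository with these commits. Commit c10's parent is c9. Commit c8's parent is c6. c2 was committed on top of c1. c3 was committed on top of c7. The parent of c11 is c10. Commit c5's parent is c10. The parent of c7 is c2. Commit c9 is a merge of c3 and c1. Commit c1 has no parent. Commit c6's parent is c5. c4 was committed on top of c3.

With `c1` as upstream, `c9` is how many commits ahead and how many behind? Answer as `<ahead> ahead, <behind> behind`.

4 ahead, 0 behind

Reachable from c9: {c1, c2, c3, c7, c9}.
Reachable from c1: {c1}.
Only in c9's history (ahead): {c2, c3, c7, c9} — 4.
Only in c1's history (behind): {} — 0.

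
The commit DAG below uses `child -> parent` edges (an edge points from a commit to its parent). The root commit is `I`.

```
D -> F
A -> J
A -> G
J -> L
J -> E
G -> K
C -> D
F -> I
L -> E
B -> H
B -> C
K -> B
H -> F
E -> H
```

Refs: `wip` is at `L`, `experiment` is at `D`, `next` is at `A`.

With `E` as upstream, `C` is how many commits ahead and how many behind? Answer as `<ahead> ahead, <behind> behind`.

Reachable from C: {C, D, F, I}.
Reachable from E: {E, F, H, I}.
Only in C's history (ahead): {C, D} — 2.
Only in E's history (behind): {E, H} — 2.

2 ahead, 2 behind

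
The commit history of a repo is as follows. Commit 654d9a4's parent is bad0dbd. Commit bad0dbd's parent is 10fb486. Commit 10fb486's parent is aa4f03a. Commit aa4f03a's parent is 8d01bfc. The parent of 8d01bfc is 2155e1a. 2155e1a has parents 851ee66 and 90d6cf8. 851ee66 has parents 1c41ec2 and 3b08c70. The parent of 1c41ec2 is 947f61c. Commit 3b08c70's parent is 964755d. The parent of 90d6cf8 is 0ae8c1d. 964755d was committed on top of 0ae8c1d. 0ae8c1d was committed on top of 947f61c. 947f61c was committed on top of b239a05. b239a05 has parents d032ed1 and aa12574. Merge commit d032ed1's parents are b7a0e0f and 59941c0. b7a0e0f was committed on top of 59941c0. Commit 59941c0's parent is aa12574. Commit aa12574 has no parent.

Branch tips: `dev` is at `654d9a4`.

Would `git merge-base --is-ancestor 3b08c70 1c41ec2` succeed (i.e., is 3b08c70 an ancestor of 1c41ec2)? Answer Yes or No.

Ancestors of 1c41ec2: {1c41ec2, 59941c0, 947f61c, aa12574, b239a05, b7a0e0f, d032ed1}.
3b08c70 is not in that set, so it is not an ancestor of 1c41ec2.

No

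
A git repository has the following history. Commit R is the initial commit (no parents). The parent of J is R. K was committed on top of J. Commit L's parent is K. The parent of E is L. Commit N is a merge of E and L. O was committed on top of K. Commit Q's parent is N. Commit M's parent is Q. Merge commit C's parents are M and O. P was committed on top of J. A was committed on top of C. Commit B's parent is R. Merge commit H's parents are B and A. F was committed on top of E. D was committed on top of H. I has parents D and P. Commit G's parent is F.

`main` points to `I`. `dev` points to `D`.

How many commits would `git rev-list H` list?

Walking parent pointers from H: reachable set = {A, B, C, E, H, J, K, L, M, N, O, Q, R}.
That is 13 commits.

13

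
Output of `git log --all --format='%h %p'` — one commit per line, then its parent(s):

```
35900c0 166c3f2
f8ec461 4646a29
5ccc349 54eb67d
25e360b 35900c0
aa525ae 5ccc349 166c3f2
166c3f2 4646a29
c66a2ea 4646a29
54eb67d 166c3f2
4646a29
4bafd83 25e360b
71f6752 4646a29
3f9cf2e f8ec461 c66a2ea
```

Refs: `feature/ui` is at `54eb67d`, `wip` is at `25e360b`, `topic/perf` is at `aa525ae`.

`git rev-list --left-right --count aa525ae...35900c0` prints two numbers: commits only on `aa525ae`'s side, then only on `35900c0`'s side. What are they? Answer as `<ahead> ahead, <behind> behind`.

3 ahead, 1 behind

Reachable from aa525ae: {166c3f2, 4646a29, 54eb67d, 5ccc349, aa525ae}.
Reachable from 35900c0: {166c3f2, 35900c0, 4646a29}.
Only in aa525ae's history (ahead): {54eb67d, 5ccc349, aa525ae} — 3.
Only in 35900c0's history (behind): {35900c0} — 1.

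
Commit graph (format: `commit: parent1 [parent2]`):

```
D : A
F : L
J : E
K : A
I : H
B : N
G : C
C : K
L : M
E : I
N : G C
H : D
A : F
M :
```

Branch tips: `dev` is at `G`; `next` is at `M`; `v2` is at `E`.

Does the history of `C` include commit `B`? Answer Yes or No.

No

Ancestors of C: {A, C, F, K, L, M}.
B is not in that set, so it is not an ancestor of C.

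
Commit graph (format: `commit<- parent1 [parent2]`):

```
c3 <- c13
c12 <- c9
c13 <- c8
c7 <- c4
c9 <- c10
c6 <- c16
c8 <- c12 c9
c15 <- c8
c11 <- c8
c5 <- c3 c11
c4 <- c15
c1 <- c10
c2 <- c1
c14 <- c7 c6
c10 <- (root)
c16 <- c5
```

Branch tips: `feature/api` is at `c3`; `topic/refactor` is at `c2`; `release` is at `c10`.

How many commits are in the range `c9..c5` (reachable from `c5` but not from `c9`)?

6

Reachable from c5: {c10, c11, c12, c13, c3, c5, c8, c9}.
Reachable from c9: {c10, c9}.
In c5's history but not c9's: {c11, c12, c13, c3, c5, c8} — 6 commits.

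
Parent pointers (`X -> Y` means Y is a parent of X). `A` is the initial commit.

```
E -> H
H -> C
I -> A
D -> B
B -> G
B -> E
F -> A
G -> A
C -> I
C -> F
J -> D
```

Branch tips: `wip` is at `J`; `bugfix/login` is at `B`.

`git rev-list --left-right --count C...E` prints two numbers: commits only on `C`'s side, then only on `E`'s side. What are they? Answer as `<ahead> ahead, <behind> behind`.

0 ahead, 2 behind

Reachable from C: {A, C, F, I}.
Reachable from E: {A, C, E, F, H, I}.
Only in C's history (ahead): {} — 0.
Only in E's history (behind): {E, H} — 2.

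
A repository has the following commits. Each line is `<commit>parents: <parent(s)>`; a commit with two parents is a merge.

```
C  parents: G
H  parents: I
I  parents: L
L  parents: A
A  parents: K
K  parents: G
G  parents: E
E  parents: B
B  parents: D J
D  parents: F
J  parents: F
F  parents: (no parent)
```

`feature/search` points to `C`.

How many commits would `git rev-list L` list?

Walking parent pointers from L: reachable set = {A, B, D, E, F, G, J, K, L}.
That is 9 commits.

9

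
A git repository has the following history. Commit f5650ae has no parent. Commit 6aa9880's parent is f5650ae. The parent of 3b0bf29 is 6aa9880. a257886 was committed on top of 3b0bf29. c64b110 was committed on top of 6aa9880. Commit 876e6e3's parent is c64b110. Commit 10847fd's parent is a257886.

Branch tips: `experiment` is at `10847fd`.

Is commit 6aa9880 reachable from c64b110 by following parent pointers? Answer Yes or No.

Yes

Ancestors of c64b110 (commits reachable by following parents): {6aa9880, c64b110, f5650ae}.
6aa9880 is in that set, so it is an ancestor of c64b110.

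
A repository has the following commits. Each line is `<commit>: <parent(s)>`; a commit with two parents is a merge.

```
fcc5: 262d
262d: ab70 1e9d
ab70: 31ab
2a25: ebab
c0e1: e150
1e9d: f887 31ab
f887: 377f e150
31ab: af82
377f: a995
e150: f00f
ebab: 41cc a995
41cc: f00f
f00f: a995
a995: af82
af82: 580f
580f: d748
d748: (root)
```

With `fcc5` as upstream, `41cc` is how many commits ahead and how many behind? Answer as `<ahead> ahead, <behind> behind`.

Reachable from 41cc: {41cc, 580f, a995, af82, d748, f00f}.
Reachable from fcc5: {1e9d, 262d, 31ab, 377f, 580f, a995, ab70, af82, d748, e150, f00f, f887, fcc5}.
Only in 41cc's history (ahead): {41cc} — 1.
Only in fcc5's history (behind): {1e9d, 262d, 31ab, 377f, ab70, e150, f887, fcc5} — 8.

1 ahead, 8 behind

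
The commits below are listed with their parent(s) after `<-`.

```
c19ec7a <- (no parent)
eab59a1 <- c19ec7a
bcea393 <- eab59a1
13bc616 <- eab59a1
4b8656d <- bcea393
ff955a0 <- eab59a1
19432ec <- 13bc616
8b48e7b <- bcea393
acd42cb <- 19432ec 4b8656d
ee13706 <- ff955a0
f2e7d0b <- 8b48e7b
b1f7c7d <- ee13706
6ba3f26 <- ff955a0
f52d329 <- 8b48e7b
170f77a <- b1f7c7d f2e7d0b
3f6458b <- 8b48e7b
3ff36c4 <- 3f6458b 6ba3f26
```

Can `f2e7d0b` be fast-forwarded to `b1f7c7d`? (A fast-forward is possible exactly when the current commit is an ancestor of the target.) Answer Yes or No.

No

A fast-forward from f2e7d0b to b1f7c7d is possible iff f2e7d0b is an ancestor of b1f7c7d.
Ancestors of b1f7c7d: {b1f7c7d, c19ec7a, eab59a1, ee13706, ff955a0}.
f2e7d0b is not among them, so fast-forward is not possible.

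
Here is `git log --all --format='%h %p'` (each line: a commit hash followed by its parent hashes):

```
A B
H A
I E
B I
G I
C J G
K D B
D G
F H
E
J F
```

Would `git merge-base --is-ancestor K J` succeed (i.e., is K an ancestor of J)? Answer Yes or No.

Ancestors of J: {A, B, E, F, H, I, J}.
K is not in that set, so it is not an ancestor of J.

No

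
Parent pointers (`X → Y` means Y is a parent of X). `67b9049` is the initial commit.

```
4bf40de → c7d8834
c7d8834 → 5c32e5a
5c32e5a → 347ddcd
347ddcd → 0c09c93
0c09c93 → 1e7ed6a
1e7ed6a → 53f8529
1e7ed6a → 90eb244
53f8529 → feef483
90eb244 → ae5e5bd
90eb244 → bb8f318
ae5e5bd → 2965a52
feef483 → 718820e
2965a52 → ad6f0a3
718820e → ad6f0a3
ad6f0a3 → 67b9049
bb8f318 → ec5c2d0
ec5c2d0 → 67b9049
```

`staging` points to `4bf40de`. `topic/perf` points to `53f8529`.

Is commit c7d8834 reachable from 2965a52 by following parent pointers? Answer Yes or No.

Ancestors of 2965a52: {2965a52, 67b9049, ad6f0a3}.
c7d8834 is not in that set, so it is not an ancestor of 2965a52.

No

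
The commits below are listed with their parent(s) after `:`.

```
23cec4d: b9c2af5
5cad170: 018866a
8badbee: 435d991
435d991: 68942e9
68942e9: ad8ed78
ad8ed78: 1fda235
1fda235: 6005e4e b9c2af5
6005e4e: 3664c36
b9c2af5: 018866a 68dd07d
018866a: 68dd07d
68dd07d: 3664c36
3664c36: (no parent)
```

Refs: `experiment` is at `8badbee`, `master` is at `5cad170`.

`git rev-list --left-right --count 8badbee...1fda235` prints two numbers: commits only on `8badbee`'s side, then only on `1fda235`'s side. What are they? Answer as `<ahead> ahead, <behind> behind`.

Reachable from 8badbee: {018866a, 1fda235, 3664c36, 435d991, 6005e4e, 68942e9, 68dd07d, 8badbee, ad8ed78, b9c2af5}.
Reachable from 1fda235: {018866a, 1fda235, 3664c36, 6005e4e, 68dd07d, b9c2af5}.
Only in 8badbee's history (ahead): {435d991, 68942e9, 8badbee, ad8ed78} — 4.
Only in 1fda235's history (behind): {} — 0.

4 ahead, 0 behind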